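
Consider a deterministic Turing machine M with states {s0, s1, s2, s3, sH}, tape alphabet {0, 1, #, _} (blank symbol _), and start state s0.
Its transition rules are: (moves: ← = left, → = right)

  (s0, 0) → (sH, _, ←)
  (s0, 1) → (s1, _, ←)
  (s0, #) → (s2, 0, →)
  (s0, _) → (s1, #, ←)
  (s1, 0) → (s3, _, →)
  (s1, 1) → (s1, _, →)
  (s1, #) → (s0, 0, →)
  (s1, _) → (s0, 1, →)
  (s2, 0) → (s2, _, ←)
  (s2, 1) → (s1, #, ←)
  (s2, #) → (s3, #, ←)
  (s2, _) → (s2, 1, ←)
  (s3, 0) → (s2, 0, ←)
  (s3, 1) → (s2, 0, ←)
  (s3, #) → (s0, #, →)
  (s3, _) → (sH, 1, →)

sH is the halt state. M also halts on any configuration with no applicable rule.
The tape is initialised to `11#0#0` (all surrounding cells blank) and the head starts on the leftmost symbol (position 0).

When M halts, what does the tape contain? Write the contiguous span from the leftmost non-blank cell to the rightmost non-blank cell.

1#0#0

s0 | _[1]1#0#0   read 1 → write _, move ←, go to s1
s1 | [_]_1#0#0   read _ → write 1, move →, go to s0
s0 | 1[_]1#0#0   read _ → write #, move ←, go to s1
s1 | [1]#1#0#0   read 1 → write _, move →, go to s1
s1 | _[#]1#0#0   read # → write 0, move →, go to s0
s0 | _0[1]#0#0   read 1 → write _, move ←, go to s1
s1 | _[0]_#0#0   read 0 → write _, move →, go to s3
s3 | __[_]#0#0   read _ → write 1, move →, go to sH
sH | __1[#]0#0
The non-blank tape span at halt is 1#0#0.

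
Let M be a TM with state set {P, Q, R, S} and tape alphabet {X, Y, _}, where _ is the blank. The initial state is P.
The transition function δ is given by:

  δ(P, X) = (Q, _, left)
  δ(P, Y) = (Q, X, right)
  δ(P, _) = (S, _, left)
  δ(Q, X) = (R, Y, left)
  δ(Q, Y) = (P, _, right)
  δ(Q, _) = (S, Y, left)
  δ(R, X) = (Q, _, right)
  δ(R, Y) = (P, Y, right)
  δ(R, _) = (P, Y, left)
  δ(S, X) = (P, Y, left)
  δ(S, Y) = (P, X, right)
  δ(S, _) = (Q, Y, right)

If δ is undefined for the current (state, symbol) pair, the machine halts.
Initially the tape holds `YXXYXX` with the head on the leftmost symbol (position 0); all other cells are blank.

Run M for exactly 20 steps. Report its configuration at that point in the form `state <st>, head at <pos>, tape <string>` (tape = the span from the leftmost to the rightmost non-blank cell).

state=P head=0 tape=[Y]XXYXX   (P,Y)→(Q,X,right)
state=Q head=1 tape=X[X]XYXX   (Q,X)→(R,Y,left)
state=R head=0 tape=[X]YXYXX   (R,X)→(Q,_,right)
state=Q head=1 tape=_[Y]XYXX   (Q,Y)→(P,_,right)
state=P head=2 tape=__[X]YXX   (P,X)→(Q,_,left)
state=Q head=1 tape=_[_]_YXX   (Q,_)→(S,Y,left)
state=S head=0 tape=[_]Y_YXX   (S,_)→(Q,Y,right)
state=Q head=1 tape=Y[Y]_YXX   (Q,Y)→(P,_,right)
state=P head=2 tape=Y_[_]YXX   (P,_)→(S,_,left)
state=S head=1 tape=Y[_]_YXX   (S,_)→(Q,Y,right)
state=Q head=2 tape=YY[_]YXX   (Q,_)→(S,Y,left)
state=S head=1 tape=Y[Y]YYXX   (S,Y)→(P,X,right)
state=P head=2 tape=YX[Y]YXX   (P,Y)→(Q,X,right)
state=Q head=3 tape=YXX[Y]XX   (Q,Y)→(P,_,right)
state=P head=4 tape=YXX_[X]X   (P,X)→(Q,_,left)
state=Q head=3 tape=YXX[_]_X   (Q,_)→(S,Y,left)
state=S head=2 tape=YX[X]Y_X   (S,X)→(P,Y,left)
state=P head=1 tape=Y[X]YY_X   (P,X)→(Q,_,left)
state=Q head=0 tape=[Y]_YY_X   (Q,Y)→(P,_,right)
state=P head=1 tape=_[_]YY_X   (P,_)→(S,_,left)
state=S head=0 tape=[_]_YY_X
After 20 steps: state S, head at 0, tape YY_X.

state S, head at 0, tape YY_X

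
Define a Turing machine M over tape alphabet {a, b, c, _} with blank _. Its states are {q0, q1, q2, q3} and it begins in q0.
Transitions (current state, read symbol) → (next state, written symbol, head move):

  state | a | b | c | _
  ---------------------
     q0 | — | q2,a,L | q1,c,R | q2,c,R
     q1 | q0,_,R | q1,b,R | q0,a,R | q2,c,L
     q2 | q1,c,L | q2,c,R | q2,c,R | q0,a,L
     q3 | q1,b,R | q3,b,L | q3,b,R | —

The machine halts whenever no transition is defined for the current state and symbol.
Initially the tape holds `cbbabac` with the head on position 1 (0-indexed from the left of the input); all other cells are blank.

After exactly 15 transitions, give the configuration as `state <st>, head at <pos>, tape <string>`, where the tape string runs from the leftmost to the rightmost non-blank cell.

state q0, head at 4, tape aac_aac

state=q0 head=1 tape=c[b]babac   (q0,b)→(q2,a,L)
state=q2 head=0 tape=[c]ababac   (q2,c)→(q2,c,R)
state=q2 head=1 tape=c[a]babac   (q2,a)→(q1,c,L)
state=q1 head=0 tape=[c]cbabac   (q1,c)→(q0,a,R)
state=q0 head=1 tape=a[c]babac   (q0,c)→(q1,c,R)
state=q1 head=2 tape=ac[b]abac   (q1,b)→(q1,b,R)
state=q1 head=3 tape=acb[a]bac   (q1,a)→(q0,_,R)
state=q0 head=4 tape=acb_[b]ac   (q0,b)→(q2,a,L)
state=q2 head=3 tape=acb[_]aac   (q2,_)→(q0,a,L)
state=q0 head=2 tape=ac[b]aaac   (q0,b)→(q2,a,L)
state=q2 head=1 tape=a[c]aaaac   (q2,c)→(q2,c,R)
state=q2 head=2 tape=ac[a]aaac   (q2,a)→(q1,c,L)
state=q1 head=1 tape=a[c]caaac   (q1,c)→(q0,a,R)
state=q0 head=2 tape=aa[c]aaac   (q0,c)→(q1,c,R)
state=q1 head=3 tape=aac[a]aac   (q1,a)→(q0,_,R)
state=q0 head=4 tape=aac_[a]ac
After 15 steps: state q0, head at 4, tape aac_aac.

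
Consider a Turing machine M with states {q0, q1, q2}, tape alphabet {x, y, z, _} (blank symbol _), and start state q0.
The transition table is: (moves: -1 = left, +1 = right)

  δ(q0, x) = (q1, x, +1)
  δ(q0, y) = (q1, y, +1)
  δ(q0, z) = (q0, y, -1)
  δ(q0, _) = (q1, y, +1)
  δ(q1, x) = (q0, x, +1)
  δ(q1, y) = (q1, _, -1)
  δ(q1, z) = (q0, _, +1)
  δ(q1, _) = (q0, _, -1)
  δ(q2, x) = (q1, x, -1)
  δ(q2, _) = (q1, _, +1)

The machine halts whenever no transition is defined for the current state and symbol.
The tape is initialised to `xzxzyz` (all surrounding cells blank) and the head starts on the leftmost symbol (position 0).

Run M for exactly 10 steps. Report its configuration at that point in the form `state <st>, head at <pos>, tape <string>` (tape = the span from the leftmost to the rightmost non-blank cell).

state q0, head at 6, tape x_x_y_y

state=q0 head=0 tape=[x]zxzyz__   (q0,x)→(q1,x,+1)
state=q1 head=1 tape=x[z]xzyz__   (q1,z)→(q0,_,+1)
state=q0 head=2 tape=x_[x]zyz__   (q0,x)→(q1,x,+1)
state=q1 head=3 tape=x_x[z]yz__   (q1,z)→(q0,_,+1)
state=q0 head=4 tape=x_x_[y]z__   (q0,y)→(q1,y,+1)
state=q1 head=5 tape=x_x_y[z]__   (q1,z)→(q0,_,+1)
state=q0 head=6 tape=x_x_y_[_]_   (q0,_)→(q1,y,+1)
state=q1 head=7 tape=x_x_y_y[_]   (q1,_)→(q0,_,-1)
state=q0 head=6 tape=x_x_y_[y]_   (q0,y)→(q1,y,+1)
state=q1 head=7 tape=x_x_y_y[_]   (q1,_)→(q0,_,-1)
state=q0 head=6 tape=x_x_y_[y]_
After 10 steps: state q0, head at 6, tape x_x_y_y.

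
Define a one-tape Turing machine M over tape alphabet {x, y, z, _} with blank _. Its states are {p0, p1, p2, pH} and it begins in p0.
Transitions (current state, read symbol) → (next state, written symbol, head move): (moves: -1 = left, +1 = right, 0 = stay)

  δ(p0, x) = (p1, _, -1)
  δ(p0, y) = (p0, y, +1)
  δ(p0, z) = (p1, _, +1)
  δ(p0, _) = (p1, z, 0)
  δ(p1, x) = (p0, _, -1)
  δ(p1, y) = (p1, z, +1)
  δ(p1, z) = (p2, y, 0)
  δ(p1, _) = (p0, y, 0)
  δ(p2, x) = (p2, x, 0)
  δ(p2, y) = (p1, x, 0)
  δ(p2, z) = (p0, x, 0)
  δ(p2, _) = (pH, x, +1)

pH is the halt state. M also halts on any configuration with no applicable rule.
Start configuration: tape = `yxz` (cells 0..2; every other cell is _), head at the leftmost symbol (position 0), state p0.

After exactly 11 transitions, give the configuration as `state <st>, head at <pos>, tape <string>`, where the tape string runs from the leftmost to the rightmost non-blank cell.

state=p0 head=0 tape=[y]xz__   (p0,y)→(p0,y,+1)
state=p0 head=1 tape=y[x]z__   (p0,x)→(p1,_,-1)
state=p1 head=0 tape=[y]_z__   (p1,y)→(p1,z,+1)
state=p1 head=1 tape=z[_]z__   (p1,_)→(p0,y,0)
state=p0 head=1 tape=z[y]z__   (p0,y)→(p0,y,+1)
state=p0 head=2 tape=zy[z]__   (p0,z)→(p1,_,+1)
state=p1 head=3 tape=zy_[_]_   (p1,_)→(p0,y,0)
state=p0 head=3 tape=zy_[y]_   (p0,y)→(p0,y,+1)
state=p0 head=4 tape=zy_y[_]   (p0,_)→(p1,z,0)
state=p1 head=4 tape=zy_y[z]   (p1,z)→(p2,y,0)
state=p2 head=4 tape=zy_y[y]   (p2,y)→(p1,x,0)
state=p1 head=4 tape=zy_y[x]
After 11 steps: state p1, head at 4, tape zy_yx.

state p1, head at 4, tape zy_yx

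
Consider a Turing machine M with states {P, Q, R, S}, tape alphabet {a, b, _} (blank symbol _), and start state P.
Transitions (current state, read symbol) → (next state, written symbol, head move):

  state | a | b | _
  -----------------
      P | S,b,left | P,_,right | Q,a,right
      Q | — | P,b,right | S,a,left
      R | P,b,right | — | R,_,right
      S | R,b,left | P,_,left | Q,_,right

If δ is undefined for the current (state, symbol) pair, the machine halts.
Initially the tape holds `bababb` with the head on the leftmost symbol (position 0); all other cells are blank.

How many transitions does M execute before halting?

state=P head=0 tape=[b]ababb__   (P,b)→(P,_,right)
state=P head=1 tape=_[a]babb__   (P,a)→(S,b,left)
state=S head=0 tape=[_]bbabb__   (S,_)→(Q,_,right)
state=Q head=1 tape=_[b]babb__   (Q,b)→(P,b,right)
state=P head=2 tape=_b[b]abb__   (P,b)→(P,_,right)
state=P head=3 tape=_b_[a]bb__   (P,a)→(S,b,left)
state=S head=2 tape=_b[_]bbb__   (S,_)→(Q,_,right)
state=Q head=3 tape=_b_[b]bb__   (Q,b)→(P,b,right)
state=P head=4 tape=_b_b[b]b__   (P,b)→(P,_,right)
state=P head=5 tape=_b_b_[b]__   (P,b)→(P,_,right)
state=P head=6 tape=_b_b__[_]_   (P,_)→(Q,a,right)
state=Q head=7 tape=_b_b__a[_]   (Q,_)→(S,a,left)
state=S head=6 tape=_b_b__[a]a   (S,a)→(R,b,left)
state=R head=5 tape=_b_b_[_]ba   (R,_)→(R,_,right)
state=R head=6 tape=_b_b__[b]a
M halts after 14 transitions.

14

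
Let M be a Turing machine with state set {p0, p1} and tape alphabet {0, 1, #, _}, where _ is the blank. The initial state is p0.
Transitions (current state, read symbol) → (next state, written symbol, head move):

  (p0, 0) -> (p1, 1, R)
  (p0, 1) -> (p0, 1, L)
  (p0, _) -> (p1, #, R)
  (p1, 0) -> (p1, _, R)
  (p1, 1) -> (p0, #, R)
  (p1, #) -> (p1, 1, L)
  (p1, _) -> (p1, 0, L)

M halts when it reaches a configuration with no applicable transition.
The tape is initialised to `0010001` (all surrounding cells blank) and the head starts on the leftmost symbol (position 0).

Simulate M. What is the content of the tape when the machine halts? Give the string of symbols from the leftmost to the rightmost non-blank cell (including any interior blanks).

1_##1_#10

state=p0 head=0 tape=[0]010001__   (p0,0)→(p1,1,R)
state=p1 head=1 tape=1[0]10001__   (p1,0)→(p1,_,R)
state=p1 head=2 tape=1_[1]0001__   (p1,1)→(p0,#,R)
state=p0 head=3 tape=1_#[0]001__   (p0,0)→(p1,1,R)
state=p1 head=4 tape=1_#1[0]01__   (p1,0)→(p1,_,R)
state=p1 head=5 tape=1_#1_[0]1__   (p1,0)→(p1,_,R)
state=p1 head=6 tape=1_#1__[1]__   (p1,1)→(p0,#,R)
state=p0 head=7 tape=1_#1__#[_]_   (p0,_)→(p1,#,R)
state=p1 head=8 tape=1_#1__##[_]   (p1,_)→(p1,0,L)
state=p1 head=7 tape=1_#1__#[#]0   (p1,#)→(p1,1,L)
state=p1 head=6 tape=1_#1__[#]10   (p1,#)→(p1,1,L)
state=p1 head=5 tape=1_#1_[_]110   (p1,_)→(p1,0,L)
state=p1 head=4 tape=1_#1[_]0110   (p1,_)→(p1,0,L)
state=p1 head=3 tape=1_#[1]00110   (p1,1)→(p0,#,R)
state=p0 head=4 tape=1_##[0]0110   (p0,0)→(p1,1,R)
state=p1 head=5 tape=1_##1[0]110   (p1,0)→(p1,_,R)
state=p1 head=6 tape=1_##1_[1]10   (p1,1)→(p0,#,R)
state=p0 head=7 tape=1_##1_#[1]0   (p0,1)→(p0,1,L)
state=p0 head=6 tape=1_##1_[#]10
The non-blank tape span at halt is 1_##1_#10.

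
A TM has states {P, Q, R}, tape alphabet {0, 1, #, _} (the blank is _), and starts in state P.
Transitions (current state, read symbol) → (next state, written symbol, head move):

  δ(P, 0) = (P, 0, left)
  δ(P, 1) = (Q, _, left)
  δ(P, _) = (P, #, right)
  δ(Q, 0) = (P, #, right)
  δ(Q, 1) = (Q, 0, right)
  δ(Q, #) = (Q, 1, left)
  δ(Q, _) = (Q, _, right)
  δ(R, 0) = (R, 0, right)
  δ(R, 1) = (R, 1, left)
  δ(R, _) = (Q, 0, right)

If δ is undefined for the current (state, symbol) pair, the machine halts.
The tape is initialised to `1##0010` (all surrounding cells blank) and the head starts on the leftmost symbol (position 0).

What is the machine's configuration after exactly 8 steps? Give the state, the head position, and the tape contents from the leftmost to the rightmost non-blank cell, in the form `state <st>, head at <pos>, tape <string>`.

P | _[1]##0010   read 1 → write _, move left, go to Q
Q | [_]_##0010   read _ → write _, move right, go to Q
Q | _[_]##0010   read _ → write _, move right, go to Q
Q | __[#]#0010   read # → write 1, move left, go to Q
Q | _[_]1#0010   read _ → write _, move right, go to Q
Q | __[1]#0010   read 1 → write 0, move right, go to Q
Q | __0[#]0010   read # → write 1, move left, go to Q
Q | __[0]10010   read 0 → write #, move right, go to P
P | __#[1]0010
After 8 steps: state P, head at 2, tape #10010.

state P, head at 2, tape #10010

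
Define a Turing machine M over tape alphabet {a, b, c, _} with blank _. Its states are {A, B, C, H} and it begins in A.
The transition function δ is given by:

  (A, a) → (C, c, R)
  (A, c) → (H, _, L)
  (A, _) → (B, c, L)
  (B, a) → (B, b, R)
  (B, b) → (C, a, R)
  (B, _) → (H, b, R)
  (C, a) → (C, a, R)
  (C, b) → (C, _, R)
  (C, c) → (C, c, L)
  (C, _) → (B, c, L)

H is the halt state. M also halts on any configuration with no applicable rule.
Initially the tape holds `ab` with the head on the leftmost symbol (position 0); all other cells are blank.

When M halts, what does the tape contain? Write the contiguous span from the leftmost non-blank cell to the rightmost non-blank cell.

A | [a]b_   read a → write c, move R, go to C
C | c[b]_   read b → write _, move R, go to C
C | c_[_]   read _ → write c, move L, go to B
B | c[_]c   read _ → write b, move R, go to H
H | cb[c]
The non-blank tape span at halt is cbc.

cbc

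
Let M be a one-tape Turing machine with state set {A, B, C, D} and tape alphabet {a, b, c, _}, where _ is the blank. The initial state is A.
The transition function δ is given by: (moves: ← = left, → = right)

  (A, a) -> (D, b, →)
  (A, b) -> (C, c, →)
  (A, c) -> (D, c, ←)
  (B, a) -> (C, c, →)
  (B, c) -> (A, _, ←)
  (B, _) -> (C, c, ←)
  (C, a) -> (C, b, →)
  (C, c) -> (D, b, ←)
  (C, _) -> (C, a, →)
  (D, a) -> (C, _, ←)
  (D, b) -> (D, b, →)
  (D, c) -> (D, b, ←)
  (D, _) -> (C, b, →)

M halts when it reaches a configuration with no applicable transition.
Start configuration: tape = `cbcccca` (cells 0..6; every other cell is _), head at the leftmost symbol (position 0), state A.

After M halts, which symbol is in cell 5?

A | _[c]bcccca   read c → write c, move ←, go to D
D | [_]cbcccca   read _ → write b, move →, go to C
C | b[c]bcccca   read c → write b, move ←, go to D
D | [b]bbcccca   read b → write b, move →, go to D
D | b[b]bcccca   read b → write b, move →, go to D
D | bb[b]cccca   read b → write b, move →, go to D
D | bbb[c]ccca   read c → write b, move ←, go to D
D | bb[b]bccca   read b → write b, move →, go to D
D | bbb[b]ccca   read b → write b, move →, go to D
D | bbbb[c]cca   read c → write b, move ←, go to D
D | bbb[b]bcca   read b → write b, move →, go to D
D | bbbb[b]cca   read b → write b, move →, go to D
D | bbbbb[c]ca   read c → write b, move ←, go to D
D | bbbb[b]bca   read b → write b, move →, go to D
D | bbbbb[b]ca   read b → write b, move →, go to D
D | bbbbbb[c]a   read c → write b, move ←, go to D
D | bbbbb[b]ba   read b → write b, move →, go to D
D | bbbbbb[b]a   read b → write b, move →, go to D
D | bbbbbbb[a]   read a → write _, move ←, go to C
C | bbbbbb[b]_
Cell 5 holds b when M halts.

b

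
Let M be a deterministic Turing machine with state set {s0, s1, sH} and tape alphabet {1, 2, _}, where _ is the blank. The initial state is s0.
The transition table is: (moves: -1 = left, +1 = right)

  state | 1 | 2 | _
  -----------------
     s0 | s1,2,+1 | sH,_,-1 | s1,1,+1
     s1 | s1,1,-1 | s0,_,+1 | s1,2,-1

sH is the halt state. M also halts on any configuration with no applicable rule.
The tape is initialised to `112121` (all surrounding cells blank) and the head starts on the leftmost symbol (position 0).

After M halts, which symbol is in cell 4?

_

s0 | [1]12121_   read 1 → write 2, move +1, go to s1
s1 | 2[1]2121_   read 1 → write 1, move -1, go to s1
s1 | [2]12121_   read 2 → write _, move +1, go to s0
s0 | _[1]2121_   read 1 → write 2, move +1, go to s1
s1 | _2[2]121_   read 2 → write _, move +1, go to s0
s0 | _2_[1]21_   read 1 → write 2, move +1, go to s1
s1 | _2_2[2]1_   read 2 → write _, move +1, go to s0
s0 | _2_2_[1]_   read 1 → write 2, move +1, go to s1
s1 | _2_2_2[_]   read _ → write 2, move -1, go to s1
s1 | _2_2_[2]2   read 2 → write _, move +1, go to s0
s0 | _2_2__[2]   read 2 → write _, move -1, go to sH
sH | _2_2_[_]_
Cell 4 holds _ when M halts.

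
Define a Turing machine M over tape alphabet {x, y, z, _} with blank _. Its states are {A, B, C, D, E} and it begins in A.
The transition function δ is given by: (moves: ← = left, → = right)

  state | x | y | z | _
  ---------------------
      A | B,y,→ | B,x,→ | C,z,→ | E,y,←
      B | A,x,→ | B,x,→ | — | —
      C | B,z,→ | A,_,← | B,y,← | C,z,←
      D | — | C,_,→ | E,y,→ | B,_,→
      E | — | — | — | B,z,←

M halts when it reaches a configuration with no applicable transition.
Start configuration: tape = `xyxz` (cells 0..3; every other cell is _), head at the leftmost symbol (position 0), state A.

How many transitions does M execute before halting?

8

A | [x]yxz_   read x → write y, move →, go to B
B | y[y]xz_   read y → write x, move →, go to B
B | yx[x]z_   read x → write x, move →, go to A
A | yxx[z]_   read z → write z, move →, go to C
C | yxxz[_]   read _ → write z, move ←, go to C
C | yxx[z]z   read z → write y, move ←, go to B
B | yx[x]yz   read x → write x, move →, go to A
A | yxx[y]z   read y → write x, move →, go to B
B | yxxx[z]
M halts after 8 transitions.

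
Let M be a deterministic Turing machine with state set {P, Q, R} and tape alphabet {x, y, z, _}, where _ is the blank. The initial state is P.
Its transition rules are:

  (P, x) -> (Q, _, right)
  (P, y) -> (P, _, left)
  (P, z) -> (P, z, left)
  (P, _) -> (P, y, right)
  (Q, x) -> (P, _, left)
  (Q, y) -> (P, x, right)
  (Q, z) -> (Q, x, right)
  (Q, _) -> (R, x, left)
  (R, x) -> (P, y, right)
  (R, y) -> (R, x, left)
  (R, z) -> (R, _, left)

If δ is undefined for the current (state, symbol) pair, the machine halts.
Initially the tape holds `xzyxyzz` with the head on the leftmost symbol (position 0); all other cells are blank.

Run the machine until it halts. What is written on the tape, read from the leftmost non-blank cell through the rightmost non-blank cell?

xx__xy_x

P | [x]zyxyzz__   read x → write _, move right, go to Q
Q | _[z]yxyzz__   read z → write x, move right, go to Q
Q | _x[y]xyzz__   read y → write x, move right, go to P
P | _xx[x]yzz__   read x → write _, move right, go to Q
Q | _xx_[y]zz__   read y → write x, move right, go to P
P | _xx_x[z]z__   read z → write z, move left, go to P
P | _xx_[x]zz__   read x → write _, move right, go to Q
Q | _xx__[z]z__   read z → write x, move right, go to Q
Q | _xx__x[z]__   read z → write x, move right, go to Q
Q | _xx__xx[_]_   read _ → write x, move left, go to R
R | _xx__x[x]x_   read x → write y, move right, go to P
P | _xx__xy[x]_   read x → write _, move right, go to Q
Q | _xx__xy_[_]   read _ → write x, move left, go to R
R | _xx__xy[_]x
The non-blank tape span at halt is xx__xy_x.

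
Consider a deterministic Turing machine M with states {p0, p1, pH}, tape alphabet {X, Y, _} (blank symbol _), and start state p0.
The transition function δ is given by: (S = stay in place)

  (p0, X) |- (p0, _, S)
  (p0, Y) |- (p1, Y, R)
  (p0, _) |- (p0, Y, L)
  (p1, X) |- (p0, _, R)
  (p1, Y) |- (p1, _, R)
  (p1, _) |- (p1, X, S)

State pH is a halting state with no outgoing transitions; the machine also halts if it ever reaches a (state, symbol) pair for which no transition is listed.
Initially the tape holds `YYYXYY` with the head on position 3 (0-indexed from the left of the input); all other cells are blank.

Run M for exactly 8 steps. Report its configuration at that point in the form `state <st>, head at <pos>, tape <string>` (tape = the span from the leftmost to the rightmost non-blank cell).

state p0, head at 7, tape YYY

state=p0 head=3 tape=YYY[X]YY__   (p0,X)→(p0,_,S)
state=p0 head=3 tape=YYY[_]YY__   (p0,_)→(p0,Y,L)
state=p0 head=2 tape=YY[Y]YYY__   (p0,Y)→(p1,Y,R)
state=p1 head=3 tape=YYY[Y]YY__   (p1,Y)→(p1,_,R)
state=p1 head=4 tape=YYY_[Y]Y__   (p1,Y)→(p1,_,R)
state=p1 head=5 tape=YYY__[Y]__   (p1,Y)→(p1,_,R)
state=p1 head=6 tape=YYY___[_]_   (p1,_)→(p1,X,S)
state=p1 head=6 tape=YYY___[X]_   (p1,X)→(p0,_,R)
state=p0 head=7 tape=YYY____[_]
After 8 steps: state p0, head at 7, tape YYY.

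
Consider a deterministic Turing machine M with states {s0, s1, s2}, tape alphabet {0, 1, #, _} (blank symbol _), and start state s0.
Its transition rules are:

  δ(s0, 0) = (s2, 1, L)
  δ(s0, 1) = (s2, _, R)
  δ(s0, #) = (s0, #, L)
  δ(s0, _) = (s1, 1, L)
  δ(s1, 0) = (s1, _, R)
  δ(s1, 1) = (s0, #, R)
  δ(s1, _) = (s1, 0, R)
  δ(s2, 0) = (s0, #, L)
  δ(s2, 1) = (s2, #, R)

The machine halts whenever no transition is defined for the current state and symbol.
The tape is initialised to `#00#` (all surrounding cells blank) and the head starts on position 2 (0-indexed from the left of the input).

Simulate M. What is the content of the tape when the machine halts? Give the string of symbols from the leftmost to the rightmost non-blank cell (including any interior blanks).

1###1#

state=s0 head=2 tape=___#0[0]#   (s0,0)→(s2,1,L)
state=s2 head=1 tape=___#[0]1#   (s2,0)→(s0,#,L)
state=s0 head=0 tape=___[#]#1#   (s0,#)→(s0,#,L)
state=s0 head=-1 tape=__[_]##1#   (s0,_)→(s1,1,L)
state=s1 head=-2 tape=_[_]1##1#   (s1,_)→(s1,0,R)
state=s1 head=-1 tape=_0[1]##1#   (s1,1)→(s0,#,R)
state=s0 head=0 tape=_0#[#]#1#   (s0,#)→(s0,#,L)
state=s0 head=-1 tape=_0[#]##1#   (s0,#)→(s0,#,L)
state=s0 head=-2 tape=_[0]###1#   (s0,0)→(s2,1,L)
state=s2 head=-3 tape=[_]1###1#
The non-blank tape span at halt is 1###1#.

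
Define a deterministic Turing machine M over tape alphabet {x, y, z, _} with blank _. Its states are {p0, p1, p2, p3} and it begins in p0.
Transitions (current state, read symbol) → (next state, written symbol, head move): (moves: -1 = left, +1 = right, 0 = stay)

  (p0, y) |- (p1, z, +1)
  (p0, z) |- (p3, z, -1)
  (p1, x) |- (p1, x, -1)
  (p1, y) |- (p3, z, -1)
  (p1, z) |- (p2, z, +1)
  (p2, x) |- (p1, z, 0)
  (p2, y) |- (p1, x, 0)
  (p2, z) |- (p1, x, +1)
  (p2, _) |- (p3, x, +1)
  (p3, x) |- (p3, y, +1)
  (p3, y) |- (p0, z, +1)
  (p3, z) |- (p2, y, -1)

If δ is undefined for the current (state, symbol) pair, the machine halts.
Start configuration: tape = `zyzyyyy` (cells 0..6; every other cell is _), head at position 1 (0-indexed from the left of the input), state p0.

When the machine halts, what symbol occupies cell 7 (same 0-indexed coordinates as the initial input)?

state=p0 head=1 tape=z[y]zyyyy__   (p0,y)→(p1,z,+1)
state=p1 head=2 tape=zz[z]yyyy__   (p1,z)→(p2,z,+1)
state=p2 head=3 tape=zzz[y]yyy__   (p2,y)→(p1,x,0)
state=p1 head=3 tape=zzz[x]yyy__   (p1,x)→(p1,x,-1)
state=p1 head=2 tape=zz[z]xyyy__   (p1,z)→(p2,z,+1)
state=p2 head=3 tape=zzz[x]yyy__   (p2,x)→(p1,z,0)
state=p1 head=3 tape=zzz[z]yyy__   (p1,z)→(p2,z,+1)
state=p2 head=4 tape=zzzz[y]yy__   (p2,y)→(p1,x,0)
state=p1 head=4 tape=zzzz[x]yy__   (p1,x)→(p1,x,-1)
state=p1 head=3 tape=zzz[z]xyy__   (p1,z)→(p2,z,+1)
state=p2 head=4 tape=zzzz[x]yy__   (p2,x)→(p1,z,0)
state=p1 head=4 tape=zzzz[z]yy__   (p1,z)→(p2,z,+1)
state=p2 head=5 tape=zzzzz[y]y__   (p2,y)→(p1,x,0)
state=p1 head=5 tape=zzzzz[x]y__   (p1,x)→(p1,x,-1)
state=p1 head=4 tape=zzzz[z]xy__   (p1,z)→(p2,z,+1)
state=p2 head=5 tape=zzzzz[x]y__   (p2,x)→(p1,z,0)
state=p1 head=5 tape=zzzzz[z]y__   (p1,z)→(p2,z,+1)
state=p2 head=6 tape=zzzzzz[y]__   (p2,y)→(p1,x,0)
state=p1 head=6 tape=zzzzzz[x]__   (p1,x)→(p1,x,-1)
state=p1 head=5 tape=zzzzz[z]x__   (p1,z)→(p2,z,+1)
state=p2 head=6 tape=zzzzzz[x]__   (p2,x)→(p1,z,0)
state=p1 head=6 tape=zzzzzz[z]__   (p1,z)→(p2,z,+1)
state=p2 head=7 tape=zzzzzzz[_]_   (p2,_)→(p3,x,+1)
state=p3 head=8 tape=zzzzzzzx[_]
Cell 7 holds x when M halts.

x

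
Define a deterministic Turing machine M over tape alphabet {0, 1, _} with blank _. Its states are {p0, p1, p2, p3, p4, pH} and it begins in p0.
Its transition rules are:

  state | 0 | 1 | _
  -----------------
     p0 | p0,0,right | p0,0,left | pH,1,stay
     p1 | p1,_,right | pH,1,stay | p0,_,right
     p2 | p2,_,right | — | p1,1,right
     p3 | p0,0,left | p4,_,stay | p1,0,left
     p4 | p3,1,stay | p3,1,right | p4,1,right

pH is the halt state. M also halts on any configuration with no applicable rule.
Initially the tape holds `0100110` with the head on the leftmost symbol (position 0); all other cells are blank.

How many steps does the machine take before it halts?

state=p0 head=0 tape=[0]100110_   (p0,0)→(p0,0,right)
state=p0 head=1 tape=0[1]00110_   (p0,1)→(p0,0,left)
state=p0 head=0 tape=[0]000110_   (p0,0)→(p0,0,right)
state=p0 head=1 tape=0[0]00110_   (p0,0)→(p0,0,right)
state=p0 head=2 tape=00[0]0110_   (p0,0)→(p0,0,right)
state=p0 head=3 tape=000[0]110_   (p0,0)→(p0,0,right)
state=p0 head=4 tape=0000[1]10_   (p0,1)→(p0,0,left)
state=p0 head=3 tape=000[0]010_   (p0,0)→(p0,0,right)
state=p0 head=4 tape=0000[0]10_   (p0,0)→(p0,0,right)
state=p0 head=5 tape=00000[1]0_   (p0,1)→(p0,0,left)
state=p0 head=4 tape=0000[0]00_   (p0,0)→(p0,0,right)
state=p0 head=5 tape=00000[0]0_   (p0,0)→(p0,0,right)
state=p0 head=6 tape=000000[0]_   (p0,0)→(p0,0,right)
state=p0 head=7 tape=0000000[_]   (p0,_)→(pH,1,stay)
state=pH head=7 tape=0000000[1]
M halts after 14 transitions.

14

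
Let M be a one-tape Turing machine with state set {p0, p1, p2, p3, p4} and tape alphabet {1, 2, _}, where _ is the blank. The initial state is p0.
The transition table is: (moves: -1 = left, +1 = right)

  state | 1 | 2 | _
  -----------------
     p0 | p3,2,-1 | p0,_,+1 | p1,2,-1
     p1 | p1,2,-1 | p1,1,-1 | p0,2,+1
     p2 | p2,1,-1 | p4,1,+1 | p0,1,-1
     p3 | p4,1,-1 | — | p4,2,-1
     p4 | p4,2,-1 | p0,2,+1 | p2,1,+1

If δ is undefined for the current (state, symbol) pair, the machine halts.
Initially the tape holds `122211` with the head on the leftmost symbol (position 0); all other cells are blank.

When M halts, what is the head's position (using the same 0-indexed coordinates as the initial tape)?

state=p0 head=0 tape=__[1]22211   (p0,1)→(p3,2,-1)
state=p3 head=-1 tape=_[_]222211   (p3,_)→(p4,2,-1)
state=p4 head=-2 tape=[_]2222211   (p4,_)→(p2,1,+1)
state=p2 head=-1 tape=1[2]222211   (p2,2)→(p4,1,+1)
state=p4 head=0 tape=11[2]22211   (p4,2)→(p0,2,+1)
state=p0 head=1 tape=112[2]2211   (p0,2)→(p0,_,+1)
state=p0 head=2 tape=112_[2]211   (p0,2)→(p0,_,+1)
state=p0 head=3 tape=112__[2]11   (p0,2)→(p0,_,+1)
state=p0 head=4 tape=112___[1]1   (p0,1)→(p3,2,-1)
state=p3 head=3 tape=112__[_]21   (p3,_)→(p4,2,-1)
state=p4 head=2 tape=112_[_]221   (p4,_)→(p2,1,+1)
state=p2 head=3 tape=112_1[2]21   (p2,2)→(p4,1,+1)
state=p4 head=4 tape=112_11[2]1   (p4,2)→(p0,2,+1)
state=p0 head=5 tape=112_112[1]   (p0,1)→(p3,2,-1)
state=p3 head=4 tape=112_11[2]2
At halt the head is at cell 4.

4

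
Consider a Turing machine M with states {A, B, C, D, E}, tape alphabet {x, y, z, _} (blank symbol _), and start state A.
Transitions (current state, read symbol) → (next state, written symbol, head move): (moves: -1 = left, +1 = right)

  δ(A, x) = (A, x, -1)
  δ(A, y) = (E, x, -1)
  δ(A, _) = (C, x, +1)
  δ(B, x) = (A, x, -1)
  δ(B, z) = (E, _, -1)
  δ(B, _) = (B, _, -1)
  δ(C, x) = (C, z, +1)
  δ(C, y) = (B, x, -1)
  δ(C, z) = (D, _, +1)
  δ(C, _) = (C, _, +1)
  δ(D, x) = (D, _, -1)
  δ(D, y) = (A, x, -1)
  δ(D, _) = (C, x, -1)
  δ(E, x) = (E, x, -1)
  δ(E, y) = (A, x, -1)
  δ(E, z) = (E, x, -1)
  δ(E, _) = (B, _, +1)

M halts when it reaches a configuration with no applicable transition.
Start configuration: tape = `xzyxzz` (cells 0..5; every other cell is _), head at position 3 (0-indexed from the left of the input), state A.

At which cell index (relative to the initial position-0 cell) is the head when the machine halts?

A | _xzy[x]zz   read x → write x, move -1, go to A
A | _xz[y]xzz   read y → write x, move -1, go to E
E | _x[z]xxzz   read z → write x, move -1, go to E
E | _[x]xxxzz   read x → write x, move -1, go to E
E | [_]xxxxzz   read _ → write _, move +1, go to B
B | _[x]xxxzz   read x → write x, move -1, go to A
A | [_]xxxxzz   read _ → write x, move +1, go to C
C | x[x]xxxzz   read x → write z, move +1, go to C
C | xz[x]xxzz   read x → write z, move +1, go to C
C | xzz[x]xzz   read x → write z, move +1, go to C
C | xzzz[x]zz   read x → write z, move +1, go to C
C | xzzzz[z]z   read z → write _, move +1, go to D
D | xzzzz_[z]
At halt the head is at cell 5.

5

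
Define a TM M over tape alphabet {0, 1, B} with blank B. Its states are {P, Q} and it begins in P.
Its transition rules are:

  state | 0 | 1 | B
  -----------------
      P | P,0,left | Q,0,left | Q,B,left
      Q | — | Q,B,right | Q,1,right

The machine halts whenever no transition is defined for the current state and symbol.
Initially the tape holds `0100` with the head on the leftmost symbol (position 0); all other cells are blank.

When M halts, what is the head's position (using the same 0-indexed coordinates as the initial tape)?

state=P head=0 tape=BB[0]100   (P,0)→(P,0,left)
state=P head=-1 tape=B[B]0100   (P,B)→(Q,B,left)
state=Q head=-2 tape=[B]B0100   (Q,B)→(Q,1,right)
state=Q head=-1 tape=1[B]0100   (Q,B)→(Q,1,right)
state=Q head=0 tape=11[0]100
At halt the head is at cell 0.

0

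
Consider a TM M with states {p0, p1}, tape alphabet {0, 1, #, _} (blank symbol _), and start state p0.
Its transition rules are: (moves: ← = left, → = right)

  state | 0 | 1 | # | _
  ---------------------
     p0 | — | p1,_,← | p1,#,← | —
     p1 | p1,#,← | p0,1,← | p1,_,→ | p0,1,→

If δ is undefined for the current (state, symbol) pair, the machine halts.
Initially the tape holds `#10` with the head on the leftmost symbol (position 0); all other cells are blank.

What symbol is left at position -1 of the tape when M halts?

p0 | __[#]10   read # → write #, move ←, go to p1
p1 | _[_]#10   read _ → write 1, move →, go to p0
p0 | _1[#]10   read # → write #, move ←, go to p1
p1 | _[1]#10   read 1 → write 1, move ←, go to p0
p0 | [_]1#10
Cell -1 holds 1 when M halts.

1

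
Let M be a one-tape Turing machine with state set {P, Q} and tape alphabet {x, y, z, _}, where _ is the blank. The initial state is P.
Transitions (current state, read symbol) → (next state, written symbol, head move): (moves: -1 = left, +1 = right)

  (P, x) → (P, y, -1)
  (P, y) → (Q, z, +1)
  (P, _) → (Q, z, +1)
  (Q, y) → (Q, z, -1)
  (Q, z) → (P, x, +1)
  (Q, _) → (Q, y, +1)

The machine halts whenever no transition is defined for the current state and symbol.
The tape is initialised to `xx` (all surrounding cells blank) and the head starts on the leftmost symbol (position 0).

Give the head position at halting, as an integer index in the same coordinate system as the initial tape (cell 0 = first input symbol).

0

P | _[x]x   read x → write y, move -1, go to P
P | [_]yx   read _ → write z, move +1, go to Q
Q | z[y]x   read y → write z, move -1, go to Q
Q | [z]zx   read z → write x, move +1, go to P
P | x[z]x
At halt the head is at cell 0.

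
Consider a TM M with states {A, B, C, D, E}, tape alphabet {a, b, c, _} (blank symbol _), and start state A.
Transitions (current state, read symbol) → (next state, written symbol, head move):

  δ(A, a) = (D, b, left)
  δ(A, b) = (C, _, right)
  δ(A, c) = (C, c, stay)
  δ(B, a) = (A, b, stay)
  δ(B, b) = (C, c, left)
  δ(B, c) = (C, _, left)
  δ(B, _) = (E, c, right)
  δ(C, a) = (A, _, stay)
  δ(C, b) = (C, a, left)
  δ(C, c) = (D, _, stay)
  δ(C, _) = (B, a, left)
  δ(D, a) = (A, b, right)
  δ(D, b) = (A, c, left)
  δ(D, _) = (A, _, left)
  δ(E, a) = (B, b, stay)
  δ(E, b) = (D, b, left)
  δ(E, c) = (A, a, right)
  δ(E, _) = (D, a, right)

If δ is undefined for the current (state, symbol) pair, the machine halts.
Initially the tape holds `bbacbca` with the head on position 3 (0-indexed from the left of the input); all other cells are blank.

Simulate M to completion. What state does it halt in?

A

A | bba[c]bca   read c → write c, move stay, go to C
C | bba[c]bca   read c → write _, move stay, go to D
D | bba[_]bca   read _ → write _, move left, go to A
A | bb[a]_bca   read a → write b, move left, go to D
D | b[b]b_bca   read b → write c, move left, go to A
A | [b]cb_bca   read b → write _, move right, go to C
C | _[c]b_bca   read c → write _, move stay, go to D
D | _[_]b_bca   read _ → write _, move left, go to A
A | [_]_b_bca
No transition is defined for (A, _); M halts in state A.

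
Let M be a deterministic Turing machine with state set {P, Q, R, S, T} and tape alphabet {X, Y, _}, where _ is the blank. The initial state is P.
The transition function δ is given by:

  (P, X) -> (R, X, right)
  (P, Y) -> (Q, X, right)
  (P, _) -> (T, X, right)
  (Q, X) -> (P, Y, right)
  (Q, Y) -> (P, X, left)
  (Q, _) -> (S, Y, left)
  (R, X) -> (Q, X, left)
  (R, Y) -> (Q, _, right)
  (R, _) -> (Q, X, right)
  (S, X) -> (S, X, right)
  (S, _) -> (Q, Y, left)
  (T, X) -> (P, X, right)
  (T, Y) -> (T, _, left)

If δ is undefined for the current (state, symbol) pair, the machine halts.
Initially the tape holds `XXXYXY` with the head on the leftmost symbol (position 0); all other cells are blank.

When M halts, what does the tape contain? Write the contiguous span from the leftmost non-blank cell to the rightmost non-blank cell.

P | [X]XXYXY_   read X → write X, move right, go to R
R | X[X]XYXY_   read X → write X, move left, go to Q
Q | [X]XXYXY_   read X → write Y, move right, go to P
P | Y[X]XYXY_   read X → write X, move right, go to R
R | YX[X]YXY_   read X → write X, move left, go to Q
Q | Y[X]XYXY_   read X → write Y, move right, go to P
P | YY[X]YXY_   read X → write X, move right, go to R
R | YYX[Y]XY_   read Y → write _, move right, go to Q
Q | YYX_[X]Y_   read X → write Y, move right, go to P
P | YYX_Y[Y]_   read Y → write X, move right, go to Q
Q | YYX_YX[_]   read _ → write Y, move left, go to S
S | YYX_Y[X]Y   read X → write X, move right, go to S
S | YYX_YX[Y]
The non-blank tape span at halt is YYX_YXY.

YYX_YXY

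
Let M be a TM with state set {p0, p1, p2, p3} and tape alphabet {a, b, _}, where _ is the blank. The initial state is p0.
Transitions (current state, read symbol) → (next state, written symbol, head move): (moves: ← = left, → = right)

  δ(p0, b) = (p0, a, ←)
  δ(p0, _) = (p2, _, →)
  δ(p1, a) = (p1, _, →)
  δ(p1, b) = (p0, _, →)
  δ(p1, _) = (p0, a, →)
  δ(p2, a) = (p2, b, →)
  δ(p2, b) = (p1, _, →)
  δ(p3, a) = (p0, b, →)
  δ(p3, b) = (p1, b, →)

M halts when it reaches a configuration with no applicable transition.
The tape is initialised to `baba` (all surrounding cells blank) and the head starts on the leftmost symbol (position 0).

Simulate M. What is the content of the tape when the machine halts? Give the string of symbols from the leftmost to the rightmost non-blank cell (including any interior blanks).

p0 | _[b]aba___   read b → write a, move ←, go to p0
p0 | [_]aaba___   read _ → write _, move →, go to p2
p2 | _[a]aba___   read a → write b, move →, go to p2
p2 | _b[a]ba___   read a → write b, move →, go to p2
p2 | _bb[b]a___   read b → write _, move →, go to p1
p1 | _bb_[a]___   read a → write _, move →, go to p1
p1 | _bb__[_]__   read _ → write a, move →, go to p0
p0 | _bb__a[_]_   read _ → write _, move →, go to p2
p2 | _bb__a_[_]
The non-blank tape span at halt is bb__a.

bb__a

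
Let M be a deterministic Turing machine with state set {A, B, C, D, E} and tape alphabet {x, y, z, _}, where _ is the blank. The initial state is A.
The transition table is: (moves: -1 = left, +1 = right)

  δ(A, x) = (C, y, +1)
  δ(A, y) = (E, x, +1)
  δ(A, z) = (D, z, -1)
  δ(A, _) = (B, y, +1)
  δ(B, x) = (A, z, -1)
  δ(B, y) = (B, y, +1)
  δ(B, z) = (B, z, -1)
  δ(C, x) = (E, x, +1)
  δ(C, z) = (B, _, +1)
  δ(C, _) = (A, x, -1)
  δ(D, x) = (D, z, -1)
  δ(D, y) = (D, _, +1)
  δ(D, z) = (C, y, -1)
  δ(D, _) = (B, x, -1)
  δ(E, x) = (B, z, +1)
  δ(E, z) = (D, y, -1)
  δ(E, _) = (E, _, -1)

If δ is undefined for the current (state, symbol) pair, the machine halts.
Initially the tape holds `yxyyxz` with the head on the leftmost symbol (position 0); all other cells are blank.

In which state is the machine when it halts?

B

A | __[y]xyyxz   read y → write x, move +1, go to E
E | __x[x]yyxz   read x → write z, move +1, go to B
B | __xz[y]yxz   read y → write y, move +1, go to B
B | __xzy[y]xz   read y → write y, move +1, go to B
B | __xzyy[x]z   read x → write z, move -1, go to A
A | __xzy[y]zz   read y → write x, move +1, go to E
E | __xzyx[z]z   read z → write y, move -1, go to D
D | __xzy[x]yz   read x → write z, move -1, go to D
D | __xz[y]zyz   read y → write _, move +1, go to D
D | __xz_[z]yz   read z → write y, move -1, go to C
C | __xz[_]yyz   read _ → write x, move -1, go to A
A | __x[z]xyyz   read z → write z, move -1, go to D
D | __[x]zxyyz   read x → write z, move -1, go to D
D | _[_]zzxyyz   read _ → write x, move -1, go to B
B | [_]xzzxyyz
No transition is defined for (B, _); M halts in state B.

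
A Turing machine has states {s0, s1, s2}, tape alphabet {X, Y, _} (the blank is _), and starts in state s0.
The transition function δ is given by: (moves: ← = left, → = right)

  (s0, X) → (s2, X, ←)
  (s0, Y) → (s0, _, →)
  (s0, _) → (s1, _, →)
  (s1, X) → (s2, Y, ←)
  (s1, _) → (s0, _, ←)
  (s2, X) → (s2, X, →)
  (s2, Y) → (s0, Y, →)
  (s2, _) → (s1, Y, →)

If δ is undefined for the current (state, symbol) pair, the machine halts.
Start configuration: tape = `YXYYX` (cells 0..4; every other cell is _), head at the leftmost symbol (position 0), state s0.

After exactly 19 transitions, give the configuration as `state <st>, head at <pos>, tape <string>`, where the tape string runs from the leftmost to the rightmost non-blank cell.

state s0, head at 5, tape Y__Y

state=s0 head=0 tape=[Y]XYYX__   (s0,Y)→(s0,_,→)
state=s0 head=1 tape=_[X]YYX__   (s0,X)→(s2,X,←)
state=s2 head=0 tape=[_]XYYX__   (s2,_)→(s1,Y,→)
state=s1 head=1 tape=Y[X]YYX__   (s1,X)→(s2,Y,←)
state=s2 head=0 tape=[Y]YYYX__   (s2,Y)→(s0,Y,→)
state=s0 head=1 tape=Y[Y]YYX__   (s0,Y)→(s0,_,→)
state=s0 head=2 tape=Y_[Y]YX__   (s0,Y)→(s0,_,→)
state=s0 head=3 tape=Y__[Y]X__   (s0,Y)→(s0,_,→)
state=s0 head=4 tape=Y___[X]__   (s0,X)→(s2,X,←)
state=s2 head=3 tape=Y__[_]X__   (s2,_)→(s1,Y,→)
state=s1 head=4 tape=Y__Y[X]__   (s1,X)→(s2,Y,←)
state=s2 head=3 tape=Y__[Y]Y__   (s2,Y)→(s0,Y,→)
state=s0 head=4 tape=Y__Y[Y]__   (s0,Y)→(s0,_,→)
state=s0 head=5 tape=Y__Y_[_]_   (s0,_)→(s1,_,→)
state=s1 head=6 tape=Y__Y__[_]   (s1,_)→(s0,_,←)
state=s0 head=5 tape=Y__Y_[_]_   (s0,_)→(s1,_,→)
state=s1 head=6 tape=Y__Y__[_]   (s1,_)→(s0,_,←)
state=s0 head=5 tape=Y__Y_[_]_   (s0,_)→(s1,_,→)
state=s1 head=6 tape=Y__Y__[_]   (s1,_)→(s0,_,←)
state=s0 head=5 tape=Y__Y_[_]_
After 19 steps: state s0, head at 5, tape Y__Y.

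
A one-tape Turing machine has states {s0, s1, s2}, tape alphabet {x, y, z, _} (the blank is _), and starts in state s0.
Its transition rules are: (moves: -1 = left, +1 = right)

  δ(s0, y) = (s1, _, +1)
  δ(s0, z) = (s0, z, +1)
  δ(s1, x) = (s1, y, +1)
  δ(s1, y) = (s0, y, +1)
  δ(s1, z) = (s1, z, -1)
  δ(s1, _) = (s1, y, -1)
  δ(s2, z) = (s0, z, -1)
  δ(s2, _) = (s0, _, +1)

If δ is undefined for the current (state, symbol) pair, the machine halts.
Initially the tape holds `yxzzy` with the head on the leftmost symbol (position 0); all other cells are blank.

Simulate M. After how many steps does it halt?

16

state=s0 head=0 tape=[y]xzzy__   (s0,y)→(s1,_,+1)
state=s1 head=1 tape=_[x]zzy__   (s1,x)→(s1,y,+1)
state=s1 head=2 tape=_y[z]zy__   (s1,z)→(s1,z,-1)
state=s1 head=1 tape=_[y]zzy__   (s1,y)→(s0,y,+1)
state=s0 head=2 tape=_y[z]zy__   (s0,z)→(s0,z,+1)
state=s0 head=3 tape=_yz[z]y__   (s0,z)→(s0,z,+1)
state=s0 head=4 tape=_yzz[y]__   (s0,y)→(s1,_,+1)
state=s1 head=5 tape=_yzz_[_]_   (s1,_)→(s1,y,-1)
state=s1 head=4 tape=_yzz[_]y_   (s1,_)→(s1,y,-1)
state=s1 head=3 tape=_yz[z]yy_   (s1,z)→(s1,z,-1)
state=s1 head=2 tape=_y[z]zyy_   (s1,z)→(s1,z,-1)
state=s1 head=1 tape=_[y]zzyy_   (s1,y)→(s0,y,+1)
state=s0 head=2 tape=_y[z]zyy_   (s0,z)→(s0,z,+1)
state=s0 head=3 tape=_yz[z]yy_   (s0,z)→(s0,z,+1)
state=s0 head=4 tape=_yzz[y]y_   (s0,y)→(s1,_,+1)
state=s1 head=5 tape=_yzz_[y]_   (s1,y)→(s0,y,+1)
state=s0 head=6 tape=_yzz_y[_]
M halts after 16 transitions.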